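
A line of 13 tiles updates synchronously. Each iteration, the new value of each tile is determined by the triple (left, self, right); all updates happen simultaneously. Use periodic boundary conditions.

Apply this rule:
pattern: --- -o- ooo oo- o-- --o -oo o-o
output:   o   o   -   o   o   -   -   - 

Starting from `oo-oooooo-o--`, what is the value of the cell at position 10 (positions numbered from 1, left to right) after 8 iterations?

-o------o-oo-
-oooooo-o--oo
------o-oo--o
ooooo-o--oo-o
----o-oo--o--
ooo-o--oo-ooo
--o-oo--o----
o-o--oo-ooooo
position 10 holds o

o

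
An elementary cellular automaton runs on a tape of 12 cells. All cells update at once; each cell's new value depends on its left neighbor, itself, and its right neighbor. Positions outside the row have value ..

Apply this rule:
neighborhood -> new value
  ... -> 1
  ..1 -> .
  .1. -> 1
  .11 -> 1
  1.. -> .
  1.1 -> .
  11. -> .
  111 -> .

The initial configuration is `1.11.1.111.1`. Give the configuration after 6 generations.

1.1..1.1.1.1

1.1..1.1...1
1.1..1.1.1.1
1.1..1.1.1.1  (fixed point — unchanged through generation 6)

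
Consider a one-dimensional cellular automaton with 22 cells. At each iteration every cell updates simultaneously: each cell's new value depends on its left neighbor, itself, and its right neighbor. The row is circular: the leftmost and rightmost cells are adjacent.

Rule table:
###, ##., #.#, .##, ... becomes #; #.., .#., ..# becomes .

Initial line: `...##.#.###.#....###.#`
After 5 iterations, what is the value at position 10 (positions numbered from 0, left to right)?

iteration 1: .#.###.#####..##.####.
iteration 2: ..##########..#######.
iteration 3: #.##########..#######.
iteration 4: .###########..########
iteration 5: ############..########
position 10 holds #

#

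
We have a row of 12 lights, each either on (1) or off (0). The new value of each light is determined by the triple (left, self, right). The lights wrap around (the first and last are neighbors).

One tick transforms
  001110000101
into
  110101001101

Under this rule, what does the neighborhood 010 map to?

1

At position 9 the neighborhood is 010; the next row has 1 there.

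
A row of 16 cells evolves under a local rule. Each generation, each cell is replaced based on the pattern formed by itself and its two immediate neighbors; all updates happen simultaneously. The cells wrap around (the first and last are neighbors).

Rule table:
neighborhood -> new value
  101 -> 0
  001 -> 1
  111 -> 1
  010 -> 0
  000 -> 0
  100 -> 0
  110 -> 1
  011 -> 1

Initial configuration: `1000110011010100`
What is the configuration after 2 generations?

0011110111000010

0001110111000001
0011110111000010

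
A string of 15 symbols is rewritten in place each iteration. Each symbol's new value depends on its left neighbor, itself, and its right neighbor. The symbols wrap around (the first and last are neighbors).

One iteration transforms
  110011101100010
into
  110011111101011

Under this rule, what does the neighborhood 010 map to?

1

At position 13 the neighborhood is 010; the next row has 1 there.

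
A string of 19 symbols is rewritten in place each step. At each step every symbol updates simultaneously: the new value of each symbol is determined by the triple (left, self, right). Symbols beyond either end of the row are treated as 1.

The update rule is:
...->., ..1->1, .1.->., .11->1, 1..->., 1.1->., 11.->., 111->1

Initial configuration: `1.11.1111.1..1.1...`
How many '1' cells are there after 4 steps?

step 1: ..1..111....1.....1
step 2: .1..111....1.....11
step 3: ...111....1.....111
step 4: ..111....1.....1111
count of 1: 8

8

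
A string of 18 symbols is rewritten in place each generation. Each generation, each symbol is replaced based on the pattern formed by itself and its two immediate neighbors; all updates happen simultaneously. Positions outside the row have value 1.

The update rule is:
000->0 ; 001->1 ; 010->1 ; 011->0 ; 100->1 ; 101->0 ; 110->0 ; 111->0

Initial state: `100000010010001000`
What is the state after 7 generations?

001100101110011101

010000111111011101
011001000000000000
000111100000000001
101000010000000010
001100111000000110
110011000100001000
001100101110011101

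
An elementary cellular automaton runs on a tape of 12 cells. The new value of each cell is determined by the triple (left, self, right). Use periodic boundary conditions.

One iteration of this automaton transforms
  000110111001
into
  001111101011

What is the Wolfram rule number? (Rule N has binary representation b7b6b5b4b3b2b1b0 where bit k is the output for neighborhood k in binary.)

position 7: 111 → 0  (bit 7 = 0)
position 4: 110 → 1  (bit 6 = 1)
position 5: 101 → 1  (bit 5 = 1)
position 0: 100 → 0  (bit 4 = 0)
position 3: 011 → 1  (bit 3 = 1)
position 11: 010 → 1  (bit 2 = 1)
position 2: 001 → 1  (bit 1 = 1)
position 1: 000 → 0  (bit 0 = 0)
bits b7..b0 = 01101110 = 110

110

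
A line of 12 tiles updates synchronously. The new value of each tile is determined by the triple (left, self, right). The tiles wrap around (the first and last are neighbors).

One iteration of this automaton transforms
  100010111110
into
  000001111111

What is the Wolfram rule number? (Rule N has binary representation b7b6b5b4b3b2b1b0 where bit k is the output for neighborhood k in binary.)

232

position 7: 111 → 1  (bit 7 = 1)
position 10: 110 → 1  (bit 6 = 1)
position 5: 101 → 1  (bit 5 = 1)
position 1: 100 → 0  (bit 4 = 0)
position 6: 011 → 1  (bit 3 = 1)
position 0: 010 → 0  (bit 2 = 0)
position 3: 001 → 0  (bit 1 = 0)
position 2: 000 → 0  (bit 0 = 0)
bits b7..b0 = 11101000 = 232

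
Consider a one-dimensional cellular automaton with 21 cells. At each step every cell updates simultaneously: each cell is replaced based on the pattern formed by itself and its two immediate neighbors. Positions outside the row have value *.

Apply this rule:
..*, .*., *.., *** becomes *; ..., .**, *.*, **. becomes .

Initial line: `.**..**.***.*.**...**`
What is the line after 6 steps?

.*.*...*.**.*.....**.

...**....*..*...*.*.*
*.*..*..******.**.*..
..******.****.....***
**.****...**.*...*.**
*...**.*.*...**.**..*
.*.*...*.**.*.....**.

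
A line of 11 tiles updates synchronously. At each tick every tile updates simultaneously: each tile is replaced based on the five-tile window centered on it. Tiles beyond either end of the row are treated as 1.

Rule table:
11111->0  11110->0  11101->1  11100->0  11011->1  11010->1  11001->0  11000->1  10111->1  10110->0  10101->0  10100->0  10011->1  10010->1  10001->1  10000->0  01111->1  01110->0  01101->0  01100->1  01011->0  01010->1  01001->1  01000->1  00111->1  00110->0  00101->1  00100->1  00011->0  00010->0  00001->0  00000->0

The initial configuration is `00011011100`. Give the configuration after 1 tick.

11000110001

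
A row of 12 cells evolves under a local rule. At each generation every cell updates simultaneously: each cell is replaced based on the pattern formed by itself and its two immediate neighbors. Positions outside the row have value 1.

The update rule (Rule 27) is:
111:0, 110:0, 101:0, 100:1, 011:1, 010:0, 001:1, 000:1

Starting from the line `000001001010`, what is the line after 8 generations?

000000001100

111110110000
000000101111
111111001000
000000110111
111111100100
000000011011
111111110010
000000001100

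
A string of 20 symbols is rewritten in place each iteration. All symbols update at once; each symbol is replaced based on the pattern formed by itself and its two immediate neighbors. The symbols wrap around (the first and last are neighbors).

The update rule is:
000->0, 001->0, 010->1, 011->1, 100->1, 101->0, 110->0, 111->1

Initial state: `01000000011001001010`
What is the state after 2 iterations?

01100000010101101011
01010000010101001010

01010000010101001010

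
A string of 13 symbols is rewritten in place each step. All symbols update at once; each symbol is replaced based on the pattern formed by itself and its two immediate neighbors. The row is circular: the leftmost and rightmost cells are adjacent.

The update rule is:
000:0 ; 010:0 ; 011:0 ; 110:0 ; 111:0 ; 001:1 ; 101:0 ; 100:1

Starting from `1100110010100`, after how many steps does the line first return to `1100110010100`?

2

step 1: 0011001100011
step 2: 1100110010100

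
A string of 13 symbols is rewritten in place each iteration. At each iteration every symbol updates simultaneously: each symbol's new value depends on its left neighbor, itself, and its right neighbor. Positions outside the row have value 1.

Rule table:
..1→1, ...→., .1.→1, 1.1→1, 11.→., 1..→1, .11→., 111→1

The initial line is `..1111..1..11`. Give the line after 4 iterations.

1.1111.111.11

iteration 1: 11.11.11111.1
iteration 2: 1.1..1.111.1.
iteration 3: .111111.1.111
iteration 4: 1.1111.111.11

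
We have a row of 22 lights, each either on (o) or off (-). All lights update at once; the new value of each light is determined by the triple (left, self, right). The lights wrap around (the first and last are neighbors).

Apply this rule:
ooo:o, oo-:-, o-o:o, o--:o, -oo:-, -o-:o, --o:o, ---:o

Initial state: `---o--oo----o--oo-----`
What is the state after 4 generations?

ooo-oooooo-o-oooooo-oo

oooooo--ooooooo--ooooo
ooooo-oo-ooooo-oo-oooo
oooo-o--o-ooo-o--o-ooo
ooo-oooooo-o-oooooo-oo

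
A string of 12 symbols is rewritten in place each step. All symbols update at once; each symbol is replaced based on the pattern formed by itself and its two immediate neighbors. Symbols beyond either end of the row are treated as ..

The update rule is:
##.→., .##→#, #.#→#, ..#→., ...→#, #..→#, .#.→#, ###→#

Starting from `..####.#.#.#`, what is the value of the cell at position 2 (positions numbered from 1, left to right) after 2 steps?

#.###.######
####.######.
position 2 holds #

#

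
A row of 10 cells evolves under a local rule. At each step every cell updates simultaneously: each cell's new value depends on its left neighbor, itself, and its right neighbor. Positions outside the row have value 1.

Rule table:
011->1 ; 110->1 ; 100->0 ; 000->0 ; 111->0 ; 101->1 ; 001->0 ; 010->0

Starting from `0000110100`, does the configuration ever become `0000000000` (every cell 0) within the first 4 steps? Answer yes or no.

step 1: 0000111000
step 2: 0000101000
step 3: 0000010000
step 4: 0000000000
all cells are 0 at step 4

yes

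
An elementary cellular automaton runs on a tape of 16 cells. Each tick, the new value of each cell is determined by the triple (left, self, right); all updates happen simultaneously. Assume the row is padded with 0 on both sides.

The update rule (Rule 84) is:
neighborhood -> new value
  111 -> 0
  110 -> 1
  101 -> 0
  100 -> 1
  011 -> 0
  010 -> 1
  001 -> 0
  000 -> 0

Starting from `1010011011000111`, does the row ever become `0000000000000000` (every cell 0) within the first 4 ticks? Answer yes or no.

no

tick 1: 1011001001100001
tick 2: 1001101100110001
tick 3: 1100100110011001
tick 4: 0110110011001101
tick 4 is 0110110011001101, still not uniform 0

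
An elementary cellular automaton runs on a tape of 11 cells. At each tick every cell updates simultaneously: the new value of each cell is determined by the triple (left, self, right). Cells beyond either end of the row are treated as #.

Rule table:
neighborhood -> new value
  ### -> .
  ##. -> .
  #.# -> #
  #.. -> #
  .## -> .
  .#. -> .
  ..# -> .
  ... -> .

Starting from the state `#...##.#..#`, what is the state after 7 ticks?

.#....#.#..
#.#....#.#.
.#.#....#.#
#.#.#....#.
.#.#.#....#
#.#.#.#....
.#.#.#.#...

.#.#.#.#...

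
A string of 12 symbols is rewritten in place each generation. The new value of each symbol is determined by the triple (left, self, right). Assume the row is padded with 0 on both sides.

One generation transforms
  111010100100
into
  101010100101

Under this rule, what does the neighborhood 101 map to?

0

At position 3 the neighborhood is 101; the next row has 0 there.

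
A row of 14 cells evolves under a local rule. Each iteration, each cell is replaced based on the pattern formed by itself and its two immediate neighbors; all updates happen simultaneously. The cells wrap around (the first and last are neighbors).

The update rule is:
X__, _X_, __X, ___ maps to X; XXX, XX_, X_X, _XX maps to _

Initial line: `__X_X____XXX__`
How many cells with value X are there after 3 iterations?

11

XXX_XXXXX___XX
_________XXX__
XXXXXXXXX___XX
count of X: 11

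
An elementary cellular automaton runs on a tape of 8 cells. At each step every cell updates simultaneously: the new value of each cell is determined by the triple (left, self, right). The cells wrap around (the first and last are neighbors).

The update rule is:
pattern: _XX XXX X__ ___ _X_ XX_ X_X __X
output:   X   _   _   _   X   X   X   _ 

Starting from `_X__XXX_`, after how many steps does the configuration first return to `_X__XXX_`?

2

_X__X_X_
_X__XXX_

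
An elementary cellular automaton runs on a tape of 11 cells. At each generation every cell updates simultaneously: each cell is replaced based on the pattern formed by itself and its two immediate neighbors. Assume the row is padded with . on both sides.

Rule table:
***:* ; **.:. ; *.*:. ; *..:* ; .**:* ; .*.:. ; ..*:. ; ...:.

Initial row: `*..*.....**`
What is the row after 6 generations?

generation 1: .*..*....*.
generation 2: ..*..*....*
generation 3: ...*..*....
generation 4: ....*..*...
generation 5: .....*..*..
generation 6: ......*..*.

......*..*.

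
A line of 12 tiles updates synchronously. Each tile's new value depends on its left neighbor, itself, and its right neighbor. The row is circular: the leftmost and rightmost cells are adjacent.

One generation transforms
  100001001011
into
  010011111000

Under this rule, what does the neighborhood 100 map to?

1

At position 1 the neighborhood is 100; the next row has 1 there.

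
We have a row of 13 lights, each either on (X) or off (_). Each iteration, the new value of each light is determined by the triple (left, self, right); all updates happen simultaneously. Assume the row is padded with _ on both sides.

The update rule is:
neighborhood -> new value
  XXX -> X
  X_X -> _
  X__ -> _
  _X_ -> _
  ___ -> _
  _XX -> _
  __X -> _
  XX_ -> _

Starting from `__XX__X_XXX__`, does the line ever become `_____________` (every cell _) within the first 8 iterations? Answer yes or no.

iteration 1: _________X___
iteration 2: _____________
all cells are _ at iteration 2

yes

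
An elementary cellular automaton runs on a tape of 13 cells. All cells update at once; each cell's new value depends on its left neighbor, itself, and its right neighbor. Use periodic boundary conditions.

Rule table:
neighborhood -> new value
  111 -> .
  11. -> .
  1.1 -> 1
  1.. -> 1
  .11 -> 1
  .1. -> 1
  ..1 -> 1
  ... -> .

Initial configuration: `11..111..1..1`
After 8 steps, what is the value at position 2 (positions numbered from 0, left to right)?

.

..111..111111
111..111.....
1..111..1...1
.111..1111.11
11..111...11.
1.111..1.11.1
.11..11111.11
11.111....11.
position 2 holds .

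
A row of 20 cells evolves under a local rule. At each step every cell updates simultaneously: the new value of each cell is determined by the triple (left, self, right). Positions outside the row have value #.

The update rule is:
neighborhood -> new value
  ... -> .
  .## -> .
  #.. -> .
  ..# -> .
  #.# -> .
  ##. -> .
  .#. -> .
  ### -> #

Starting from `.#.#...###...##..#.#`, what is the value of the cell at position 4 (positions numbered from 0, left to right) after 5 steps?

.

........#...........
....................
....................  (fixed point — unchanged through step 5)
position 4 holds .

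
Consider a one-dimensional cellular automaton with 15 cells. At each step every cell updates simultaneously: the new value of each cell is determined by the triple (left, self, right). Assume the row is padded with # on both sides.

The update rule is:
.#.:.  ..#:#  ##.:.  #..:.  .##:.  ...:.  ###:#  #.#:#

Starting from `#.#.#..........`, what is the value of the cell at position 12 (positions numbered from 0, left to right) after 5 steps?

.#.#..........#
#.#..........#.
.#..........#.#
#..........#.#.
..........#.#.#
position 12 holds #

#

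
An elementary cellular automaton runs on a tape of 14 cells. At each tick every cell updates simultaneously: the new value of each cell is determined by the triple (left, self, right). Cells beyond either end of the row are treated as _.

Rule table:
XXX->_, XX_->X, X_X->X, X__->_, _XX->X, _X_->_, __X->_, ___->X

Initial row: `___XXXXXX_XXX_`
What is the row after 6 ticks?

XX____XXXX__X_

XX_X____XXX_X_
XXX__XX_X_XX__
X_X__XXX_XXX_X
_X___X_XXX_XX_
___X__XX_XXXX_
XX____XXXX__X_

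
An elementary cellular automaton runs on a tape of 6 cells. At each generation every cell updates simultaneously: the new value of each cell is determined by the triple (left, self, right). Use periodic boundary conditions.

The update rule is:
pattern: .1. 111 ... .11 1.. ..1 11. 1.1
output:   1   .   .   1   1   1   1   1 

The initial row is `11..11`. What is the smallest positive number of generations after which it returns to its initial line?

2

.1111.
11..11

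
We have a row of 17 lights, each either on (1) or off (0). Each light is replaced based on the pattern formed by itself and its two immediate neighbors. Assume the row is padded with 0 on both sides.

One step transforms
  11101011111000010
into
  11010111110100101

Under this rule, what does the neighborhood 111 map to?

At position 1 the neighborhood is 111; the next row has 1 there.

1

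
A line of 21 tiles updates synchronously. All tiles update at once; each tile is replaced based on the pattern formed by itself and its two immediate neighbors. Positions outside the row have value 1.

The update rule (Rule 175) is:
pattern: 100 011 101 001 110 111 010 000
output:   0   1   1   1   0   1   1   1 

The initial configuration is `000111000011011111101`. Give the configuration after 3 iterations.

111001111011111101111

011110011110111111011
111100111101111110111
111001111011111101111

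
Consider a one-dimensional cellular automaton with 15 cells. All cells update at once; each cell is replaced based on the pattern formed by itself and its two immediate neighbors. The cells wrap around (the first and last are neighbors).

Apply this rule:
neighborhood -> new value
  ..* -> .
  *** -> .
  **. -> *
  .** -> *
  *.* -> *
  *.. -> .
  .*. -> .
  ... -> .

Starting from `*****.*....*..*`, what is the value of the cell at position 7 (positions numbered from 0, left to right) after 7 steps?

....**........*
....**.........
....**.........  (fixed point — unchanged through step 7)
position 7 holds .

.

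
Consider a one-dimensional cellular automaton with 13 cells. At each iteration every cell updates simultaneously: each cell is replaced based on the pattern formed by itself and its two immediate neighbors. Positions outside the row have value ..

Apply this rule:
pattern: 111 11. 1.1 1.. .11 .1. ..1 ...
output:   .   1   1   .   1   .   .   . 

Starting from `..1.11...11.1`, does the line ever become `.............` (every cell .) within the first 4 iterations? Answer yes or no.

...111...111.
...1.1...1.1.
....1.....1..
.............
all cells are . at iteration 4

yes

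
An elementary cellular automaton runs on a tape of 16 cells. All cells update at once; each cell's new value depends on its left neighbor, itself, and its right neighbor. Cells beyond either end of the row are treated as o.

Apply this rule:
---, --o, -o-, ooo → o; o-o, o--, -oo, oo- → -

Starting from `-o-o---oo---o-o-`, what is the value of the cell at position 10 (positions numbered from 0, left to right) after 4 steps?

-o-o-oo---ooo-o-
-o-o----oo-o--o-
-o-o-ooo---o-oo-
-o-o--o--ooo----
position 10 holds o

o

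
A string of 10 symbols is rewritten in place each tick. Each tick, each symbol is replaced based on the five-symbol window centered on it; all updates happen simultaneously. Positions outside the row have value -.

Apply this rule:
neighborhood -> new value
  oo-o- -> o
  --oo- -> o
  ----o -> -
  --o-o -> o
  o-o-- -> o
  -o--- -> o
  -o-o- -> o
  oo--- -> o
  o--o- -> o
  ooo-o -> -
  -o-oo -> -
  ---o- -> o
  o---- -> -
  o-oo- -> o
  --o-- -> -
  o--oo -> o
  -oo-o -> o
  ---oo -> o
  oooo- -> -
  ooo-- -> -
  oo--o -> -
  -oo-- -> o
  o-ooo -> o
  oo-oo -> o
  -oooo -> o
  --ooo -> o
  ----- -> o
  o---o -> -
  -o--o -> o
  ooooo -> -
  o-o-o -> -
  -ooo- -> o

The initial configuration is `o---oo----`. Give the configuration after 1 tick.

-o-oooo-oo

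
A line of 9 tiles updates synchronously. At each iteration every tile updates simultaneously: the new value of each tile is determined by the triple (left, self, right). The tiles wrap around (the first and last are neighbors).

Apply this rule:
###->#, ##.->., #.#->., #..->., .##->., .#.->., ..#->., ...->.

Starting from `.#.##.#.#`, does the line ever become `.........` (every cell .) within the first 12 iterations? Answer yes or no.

.........
all cells are . at iteration 1

yes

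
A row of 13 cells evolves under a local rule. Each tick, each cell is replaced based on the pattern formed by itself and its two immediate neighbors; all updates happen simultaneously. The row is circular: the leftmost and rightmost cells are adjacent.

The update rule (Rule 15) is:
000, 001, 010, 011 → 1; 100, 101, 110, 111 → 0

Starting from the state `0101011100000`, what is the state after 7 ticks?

0011111101010

1101010001111
0001010111000
1111010100011
0000010101110
1111110101000
1000000101011
0011111101010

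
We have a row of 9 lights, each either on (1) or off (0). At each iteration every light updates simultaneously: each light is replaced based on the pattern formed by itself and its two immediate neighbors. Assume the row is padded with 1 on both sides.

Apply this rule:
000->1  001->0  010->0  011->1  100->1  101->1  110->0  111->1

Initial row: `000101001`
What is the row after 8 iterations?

101111111

110010101
101001011
010100111
101010111
010101111
101011111
010111111
101111111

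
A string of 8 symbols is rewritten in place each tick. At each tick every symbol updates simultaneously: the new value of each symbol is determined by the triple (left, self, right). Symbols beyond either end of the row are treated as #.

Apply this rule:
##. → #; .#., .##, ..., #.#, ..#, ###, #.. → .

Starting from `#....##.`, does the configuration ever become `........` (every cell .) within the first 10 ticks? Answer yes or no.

tick 1: #.....#.
tick 2: #.......
tick 3: #.......  (fixed point — unchanged through tick 10)
tick 10 is #......., still not uniform .

no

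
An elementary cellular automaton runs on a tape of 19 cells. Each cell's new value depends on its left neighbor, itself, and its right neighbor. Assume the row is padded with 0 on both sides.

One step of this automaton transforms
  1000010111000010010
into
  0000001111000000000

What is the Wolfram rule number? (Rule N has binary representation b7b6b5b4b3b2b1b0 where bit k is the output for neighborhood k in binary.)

232

position 8: 111 → 1  (bit 7 = 1)
position 9: 110 → 1  (bit 6 = 1)
position 6: 101 → 1  (bit 5 = 1)
position 1: 100 → 0  (bit 4 = 0)
position 7: 011 → 1  (bit 3 = 1)
position 0: 010 → 0  (bit 2 = 0)
position 4: 001 → 0  (bit 1 = 0)
position 2: 000 → 0  (bit 0 = 0)
bits b7..b0 = 11101000 = 232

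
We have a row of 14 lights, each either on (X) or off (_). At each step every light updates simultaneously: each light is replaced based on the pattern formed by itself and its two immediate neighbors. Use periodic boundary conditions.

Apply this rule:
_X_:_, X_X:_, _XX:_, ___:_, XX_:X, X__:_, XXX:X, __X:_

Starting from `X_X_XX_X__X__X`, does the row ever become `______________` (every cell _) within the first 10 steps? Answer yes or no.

step 1: X____X________
step 2: ______________
all cells are _ at step 2

yes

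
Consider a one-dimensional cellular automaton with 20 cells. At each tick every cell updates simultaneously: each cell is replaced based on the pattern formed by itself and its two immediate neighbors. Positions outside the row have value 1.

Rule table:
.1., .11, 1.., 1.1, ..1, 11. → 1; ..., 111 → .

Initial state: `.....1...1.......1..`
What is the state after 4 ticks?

1...111.111.....1111
11.11.111.11...11...
.111111.11111.1111.1
11....111...111..111

11....111...111..111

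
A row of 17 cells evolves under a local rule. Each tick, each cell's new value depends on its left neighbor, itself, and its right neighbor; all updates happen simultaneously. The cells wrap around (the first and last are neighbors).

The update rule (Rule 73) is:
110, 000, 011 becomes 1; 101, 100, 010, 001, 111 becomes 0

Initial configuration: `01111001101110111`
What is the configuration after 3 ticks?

01001001101010101
00000001100000000
11111101101111111

11111101101111111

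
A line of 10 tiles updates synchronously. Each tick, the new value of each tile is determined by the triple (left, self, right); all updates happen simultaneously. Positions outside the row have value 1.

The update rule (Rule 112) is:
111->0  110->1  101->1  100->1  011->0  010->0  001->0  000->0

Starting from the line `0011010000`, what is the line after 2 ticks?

tick 1: 1001101000
tick 2: 1100110100

1100110100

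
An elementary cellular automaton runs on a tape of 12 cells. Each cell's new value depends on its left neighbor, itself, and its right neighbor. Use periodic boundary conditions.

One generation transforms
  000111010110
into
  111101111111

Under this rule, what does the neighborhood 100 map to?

1

At position 11 the neighborhood is 100; the next row has 1 there.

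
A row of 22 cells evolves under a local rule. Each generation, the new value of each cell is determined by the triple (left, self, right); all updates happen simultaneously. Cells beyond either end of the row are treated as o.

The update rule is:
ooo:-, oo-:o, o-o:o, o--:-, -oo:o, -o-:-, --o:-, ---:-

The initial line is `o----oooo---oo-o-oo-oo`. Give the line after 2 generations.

o-----------o-ooo---oo

o----o--o---ooo-ooooo-
o-----------o-ooo---oo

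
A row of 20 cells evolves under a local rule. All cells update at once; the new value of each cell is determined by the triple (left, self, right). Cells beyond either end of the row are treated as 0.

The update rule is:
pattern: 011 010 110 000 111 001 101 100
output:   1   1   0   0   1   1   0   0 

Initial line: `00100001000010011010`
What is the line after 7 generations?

01100011000110110010
11000110001100100110
10001100011001101100
10011000110011001000
10110001100110011000
10100011001100110000
10100110011001100000

10100110011001100000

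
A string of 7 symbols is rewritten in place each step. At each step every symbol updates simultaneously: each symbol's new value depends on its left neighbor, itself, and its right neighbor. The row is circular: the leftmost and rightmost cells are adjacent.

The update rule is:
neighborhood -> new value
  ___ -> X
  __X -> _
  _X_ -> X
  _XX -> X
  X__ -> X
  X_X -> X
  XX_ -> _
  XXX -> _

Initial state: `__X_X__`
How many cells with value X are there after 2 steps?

step 1: X_XXXXX
step 2: _XX____
count of X: 2

2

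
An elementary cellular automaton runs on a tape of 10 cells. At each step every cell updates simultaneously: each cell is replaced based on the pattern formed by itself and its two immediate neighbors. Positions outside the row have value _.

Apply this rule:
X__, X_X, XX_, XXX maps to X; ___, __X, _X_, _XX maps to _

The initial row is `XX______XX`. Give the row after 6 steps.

_XX______X
__XX______
___XX_____
____XX____
_____XX___
______XX__

______XX__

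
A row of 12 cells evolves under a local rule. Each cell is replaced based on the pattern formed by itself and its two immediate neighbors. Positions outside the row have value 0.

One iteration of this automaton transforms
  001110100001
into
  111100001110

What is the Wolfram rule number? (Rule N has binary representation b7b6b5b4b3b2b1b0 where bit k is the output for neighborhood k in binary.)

position 3: 111 → 1  (bit 7 = 1)
position 4: 110 → 0  (bit 6 = 0)
position 5: 101 → 0  (bit 5 = 0)
position 7: 100 → 0  (bit 4 = 0)
position 2: 011 → 1  (bit 3 = 1)
position 6: 010 → 0  (bit 2 = 0)
position 1: 001 → 1  (bit 1 = 1)
position 0: 000 → 1  (bit 0 = 1)
bits b7..b0 = 10001011 = 139

139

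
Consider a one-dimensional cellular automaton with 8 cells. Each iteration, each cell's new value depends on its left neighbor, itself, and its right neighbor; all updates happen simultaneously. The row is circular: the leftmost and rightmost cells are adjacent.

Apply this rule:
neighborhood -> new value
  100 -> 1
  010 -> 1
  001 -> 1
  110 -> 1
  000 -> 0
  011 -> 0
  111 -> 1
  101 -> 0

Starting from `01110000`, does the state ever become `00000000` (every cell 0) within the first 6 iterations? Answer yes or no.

10111000
10011101
11101100
01100111
00111011
11011001
iteration 6 is 11011001, still not uniform 0

no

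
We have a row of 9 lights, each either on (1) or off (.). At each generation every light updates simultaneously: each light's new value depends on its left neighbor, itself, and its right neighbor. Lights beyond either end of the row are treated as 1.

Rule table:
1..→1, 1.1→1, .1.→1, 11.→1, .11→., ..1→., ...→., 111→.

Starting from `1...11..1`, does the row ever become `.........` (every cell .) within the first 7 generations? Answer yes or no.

11...11..
.11...11.
1.11...11
11.11....
.11.11...
1.11.11..
11.11.11.
generation 7 is 11.11.11., still not uniform .

no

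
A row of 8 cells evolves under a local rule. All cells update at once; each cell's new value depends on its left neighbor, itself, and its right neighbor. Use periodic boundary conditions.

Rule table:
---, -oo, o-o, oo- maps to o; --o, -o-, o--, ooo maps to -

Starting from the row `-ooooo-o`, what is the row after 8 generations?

-ooooo-o

oo---oo-
oo-o-ooo
-oo-oo--
-ooooo-o  (repeats generation 0; period 4)
generation 8: -ooooo-o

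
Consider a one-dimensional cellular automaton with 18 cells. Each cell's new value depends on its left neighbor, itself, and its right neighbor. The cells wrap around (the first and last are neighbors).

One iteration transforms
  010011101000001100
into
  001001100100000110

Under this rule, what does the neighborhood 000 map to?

0

At position 10 the neighborhood is 000; the next row has 0 there.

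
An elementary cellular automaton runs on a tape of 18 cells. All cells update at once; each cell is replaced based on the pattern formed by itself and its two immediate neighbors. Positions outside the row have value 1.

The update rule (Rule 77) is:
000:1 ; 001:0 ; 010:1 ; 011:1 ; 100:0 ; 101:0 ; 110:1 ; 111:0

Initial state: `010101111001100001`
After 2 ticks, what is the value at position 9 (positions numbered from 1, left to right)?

010101001001101101
010101001001101101
position 9 holds 1

1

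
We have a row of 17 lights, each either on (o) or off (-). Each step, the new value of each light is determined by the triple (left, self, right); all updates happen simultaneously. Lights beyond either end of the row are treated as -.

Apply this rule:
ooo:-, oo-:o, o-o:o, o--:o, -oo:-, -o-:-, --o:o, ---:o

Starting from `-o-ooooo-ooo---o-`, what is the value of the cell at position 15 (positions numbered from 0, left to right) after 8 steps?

o

step 1: o-o----oo--oooo-o
step 2: -o-oooo-ooo---oo-
step 3: o-o---oo--oooo-oo
step 4: -o-ooo-ooo---oo-o
step 5: o-o--oo--oooo-oo-
step 6: -o-oo-ooo---oo-oo
step 7: o-o-oo--oooo-oo-o
step 8: -o-o-ooo---oo-oo-
position 15 holds o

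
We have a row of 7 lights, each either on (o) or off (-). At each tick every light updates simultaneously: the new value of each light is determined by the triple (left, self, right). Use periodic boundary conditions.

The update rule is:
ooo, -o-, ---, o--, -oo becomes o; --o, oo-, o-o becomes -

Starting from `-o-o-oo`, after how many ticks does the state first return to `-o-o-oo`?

2

tick 1: -o-o-o-
tick 2: -o-o-oo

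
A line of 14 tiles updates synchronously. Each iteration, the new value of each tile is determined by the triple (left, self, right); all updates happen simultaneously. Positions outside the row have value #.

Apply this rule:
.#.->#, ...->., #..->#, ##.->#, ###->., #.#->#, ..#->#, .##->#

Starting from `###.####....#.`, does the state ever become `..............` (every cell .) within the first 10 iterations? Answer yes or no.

iteration 1: ..###..##..###
iteration 2: ###.########..
iteration 3: ..###......###
iteration 4: ###.##....##..
iteration 5: ..#####..#####
iteration 6: ###...####....
iteration 7: ..##.##..##..#
iteration 8: ##############
iteration 9: ..............
all cells are . at iteration 9

yes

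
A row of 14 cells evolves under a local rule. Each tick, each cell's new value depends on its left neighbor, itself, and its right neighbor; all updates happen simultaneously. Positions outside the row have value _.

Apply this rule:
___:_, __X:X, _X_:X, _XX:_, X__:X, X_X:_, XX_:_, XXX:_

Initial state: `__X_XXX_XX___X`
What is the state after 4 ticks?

_XX_______X_XX
X__X_____XX___
XXXXX___X__X__
_____X_XXXXXX_

_____X_XXXXXX_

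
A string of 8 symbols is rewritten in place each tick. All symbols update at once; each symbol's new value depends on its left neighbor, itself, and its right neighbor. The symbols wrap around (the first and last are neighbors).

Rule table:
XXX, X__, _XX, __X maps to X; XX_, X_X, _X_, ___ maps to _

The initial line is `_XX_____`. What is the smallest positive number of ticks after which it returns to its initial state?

8

tick 1: XX_X____
tick 2: X___X__X
tick 3: _X_X_XXX
tick 4: _____XX_
tick 5: ____XX_X
tick 6: X__XX___
tick 7: _XXX_X_X
tick 8: _XX_____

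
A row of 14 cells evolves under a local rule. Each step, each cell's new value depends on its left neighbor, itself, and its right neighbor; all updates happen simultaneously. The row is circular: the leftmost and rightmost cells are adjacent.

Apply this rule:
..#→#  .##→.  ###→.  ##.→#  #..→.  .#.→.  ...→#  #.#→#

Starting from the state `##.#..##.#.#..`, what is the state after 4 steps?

#.#.#.#.#.#.#.

.##..#.##.#..#
#.#.#.#.##..#.
.#.#.#.#.#.#.#
#.#.#.#.#.#.#.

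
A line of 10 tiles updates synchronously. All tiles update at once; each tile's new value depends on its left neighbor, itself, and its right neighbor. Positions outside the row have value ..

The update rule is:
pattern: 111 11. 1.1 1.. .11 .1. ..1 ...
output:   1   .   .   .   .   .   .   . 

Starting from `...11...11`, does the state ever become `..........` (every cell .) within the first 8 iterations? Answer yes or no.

yes

iteration 1: ..........
all cells are . at iteration 1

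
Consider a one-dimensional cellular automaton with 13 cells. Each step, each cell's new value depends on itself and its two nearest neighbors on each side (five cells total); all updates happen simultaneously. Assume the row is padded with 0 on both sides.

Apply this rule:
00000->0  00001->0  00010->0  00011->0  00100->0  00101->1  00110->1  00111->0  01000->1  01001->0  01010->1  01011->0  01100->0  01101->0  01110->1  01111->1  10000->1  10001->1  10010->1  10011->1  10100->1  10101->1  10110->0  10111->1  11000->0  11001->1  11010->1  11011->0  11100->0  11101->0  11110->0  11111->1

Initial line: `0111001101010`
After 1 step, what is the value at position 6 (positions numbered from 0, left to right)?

1

0010111011111
position 6 holds 1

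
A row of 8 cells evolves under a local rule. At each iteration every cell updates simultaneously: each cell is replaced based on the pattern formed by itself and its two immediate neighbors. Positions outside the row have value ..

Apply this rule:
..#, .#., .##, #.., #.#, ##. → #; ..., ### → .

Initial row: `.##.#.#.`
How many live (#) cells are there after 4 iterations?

########
#......#
##....##
###..###
count of #: 6

6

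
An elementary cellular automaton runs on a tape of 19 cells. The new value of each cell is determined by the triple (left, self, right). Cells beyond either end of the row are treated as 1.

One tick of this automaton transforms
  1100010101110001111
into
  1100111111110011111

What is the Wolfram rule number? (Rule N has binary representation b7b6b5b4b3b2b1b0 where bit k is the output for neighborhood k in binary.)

position 0: 111 → 1  (bit 7 = 1)
position 1: 110 → 1  (bit 6 = 1)
position 6: 101 → 1  (bit 5 = 1)
position 2: 100 → 0  (bit 4 = 0)
position 9: 011 → 1  (bit 3 = 1)
position 5: 010 → 1  (bit 2 = 1)
position 4: 001 → 1  (bit 1 = 1)
position 3: 000 → 0  (bit 0 = 0)
bits b7..b0 = 11101110 = 238

238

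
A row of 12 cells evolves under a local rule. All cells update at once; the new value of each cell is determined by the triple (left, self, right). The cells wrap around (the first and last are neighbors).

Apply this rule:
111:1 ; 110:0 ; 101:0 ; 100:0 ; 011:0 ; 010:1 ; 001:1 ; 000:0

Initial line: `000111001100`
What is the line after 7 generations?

001010010000
011010110000
100010000000
100110000001
001000000010
011000000110
100000001000

100000001000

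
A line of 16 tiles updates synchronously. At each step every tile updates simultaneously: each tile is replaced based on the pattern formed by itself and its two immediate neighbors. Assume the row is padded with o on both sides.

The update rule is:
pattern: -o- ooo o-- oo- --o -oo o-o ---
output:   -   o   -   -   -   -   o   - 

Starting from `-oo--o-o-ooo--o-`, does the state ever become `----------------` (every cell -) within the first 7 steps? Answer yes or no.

o-----o-o-o----o
-------o-o------
--------o-------
----------------
all cells are - at step 4

yes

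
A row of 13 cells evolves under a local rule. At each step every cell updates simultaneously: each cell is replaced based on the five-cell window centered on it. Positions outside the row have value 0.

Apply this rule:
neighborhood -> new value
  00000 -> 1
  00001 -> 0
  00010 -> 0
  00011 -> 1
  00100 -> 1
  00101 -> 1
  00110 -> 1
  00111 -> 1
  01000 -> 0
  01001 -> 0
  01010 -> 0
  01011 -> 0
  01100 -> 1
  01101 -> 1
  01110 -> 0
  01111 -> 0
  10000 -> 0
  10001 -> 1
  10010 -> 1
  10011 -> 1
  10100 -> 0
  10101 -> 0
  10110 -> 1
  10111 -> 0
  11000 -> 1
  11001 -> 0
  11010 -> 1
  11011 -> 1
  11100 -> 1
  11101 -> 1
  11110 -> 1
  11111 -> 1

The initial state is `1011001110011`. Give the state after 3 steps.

1000111110001

1011011010111
1011111100001
1000111110001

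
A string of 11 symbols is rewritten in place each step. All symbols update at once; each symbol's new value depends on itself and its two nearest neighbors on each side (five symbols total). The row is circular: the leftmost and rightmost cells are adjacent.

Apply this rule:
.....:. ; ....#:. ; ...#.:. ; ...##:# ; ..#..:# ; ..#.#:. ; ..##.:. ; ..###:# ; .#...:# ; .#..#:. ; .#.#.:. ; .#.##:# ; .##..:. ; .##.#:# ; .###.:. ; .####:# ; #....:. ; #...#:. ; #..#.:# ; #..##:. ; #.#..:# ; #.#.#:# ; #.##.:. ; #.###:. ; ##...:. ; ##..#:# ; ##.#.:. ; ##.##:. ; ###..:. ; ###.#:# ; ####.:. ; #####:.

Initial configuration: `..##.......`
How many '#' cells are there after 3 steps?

1

.#.........
.##........
#..........
count of #: 1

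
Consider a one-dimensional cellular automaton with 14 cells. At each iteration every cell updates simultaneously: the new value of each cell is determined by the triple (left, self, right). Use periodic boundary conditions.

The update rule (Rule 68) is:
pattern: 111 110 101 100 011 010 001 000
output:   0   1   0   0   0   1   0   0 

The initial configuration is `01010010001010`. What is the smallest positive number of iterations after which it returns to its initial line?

1

01010010001010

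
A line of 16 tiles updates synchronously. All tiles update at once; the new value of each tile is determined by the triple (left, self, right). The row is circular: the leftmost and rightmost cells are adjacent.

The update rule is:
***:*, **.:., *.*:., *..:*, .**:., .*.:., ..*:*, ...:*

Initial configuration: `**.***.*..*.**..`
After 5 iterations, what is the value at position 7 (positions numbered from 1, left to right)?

*

....*...**....**
****.***..****..
.**...*.**.**.**
...***..........
***.*.**********
position 7 holds *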